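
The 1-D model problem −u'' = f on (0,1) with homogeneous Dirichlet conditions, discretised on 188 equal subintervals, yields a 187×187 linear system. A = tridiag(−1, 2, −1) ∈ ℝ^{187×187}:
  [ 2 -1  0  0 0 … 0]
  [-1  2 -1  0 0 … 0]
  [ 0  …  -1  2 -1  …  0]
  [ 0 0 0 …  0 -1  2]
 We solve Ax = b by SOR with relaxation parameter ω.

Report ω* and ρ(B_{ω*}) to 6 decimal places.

ω* = 1.967130, ρ_SOR = 0.967130

B_J for the 187×187 system has eigenvalues cos(kπ/188); ρ_J = cos(π/188) = 0.999860.
√(1−ρ_J²) = |sin(π/188)| = 0.0167098
ω* = 2 / (1 + 0.0167098) = 2 / 1.0167098 ≈ 1.967130.
ρ(B_{ω*}) = ω*−1 = 0.967130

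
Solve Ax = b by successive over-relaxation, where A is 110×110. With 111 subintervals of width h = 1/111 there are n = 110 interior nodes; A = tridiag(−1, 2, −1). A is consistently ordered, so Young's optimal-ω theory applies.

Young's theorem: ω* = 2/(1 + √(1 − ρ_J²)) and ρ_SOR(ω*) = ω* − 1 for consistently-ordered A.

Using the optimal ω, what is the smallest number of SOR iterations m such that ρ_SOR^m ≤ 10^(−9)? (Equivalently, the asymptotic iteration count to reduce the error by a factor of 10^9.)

m = 367

spectrum of D⁻¹(L+U) = {cos(kπ/111) : 1≤k≤110}; ρ_J = cos(π/111) = 0.9995995.
root = sin(π/111) = 0.0282989  (since 1−cos² = sin²).
So ω* = 2/1.0282989 = 1.9449598 (Young).
Hence ρ(B_{ω*}) = 1.9449598 − 1 = 0.9449598.
(0.9449598)^m ≤ 10^{−9}  ⇒  m·ln(0.9449598) ≤ −9·ln10  ⇒  m ≥ 366.053  ⇒  m = 367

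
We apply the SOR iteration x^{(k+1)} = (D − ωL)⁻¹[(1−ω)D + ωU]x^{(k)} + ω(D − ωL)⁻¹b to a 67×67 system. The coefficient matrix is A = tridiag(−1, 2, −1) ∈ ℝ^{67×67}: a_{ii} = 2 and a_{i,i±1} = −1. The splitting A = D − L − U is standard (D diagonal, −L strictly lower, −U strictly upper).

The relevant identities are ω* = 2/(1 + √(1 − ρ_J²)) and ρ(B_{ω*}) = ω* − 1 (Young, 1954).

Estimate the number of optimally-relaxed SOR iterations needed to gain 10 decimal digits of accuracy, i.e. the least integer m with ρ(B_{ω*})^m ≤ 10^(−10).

m = 250

n=67: λ(B_J) = 1 − λ(A)/2 = cos(kπ/68); k=1 gives ρ_J = 0.9989330.
√(1−ρ_J²) = |sin(π/68)| = 0.0461835
Young: ω* = 2/(1+√(1−ρ_J²)) = 2/(1+0.0461835) = 2/1.0461835 = 1.9117105.
[ρ_SOR] ω* − 1 = 0.9117105.
(0.9117105)^m ≤ 10^{−10}  ⇒  m·ln(0.9117105) ≤ −10·ln10  ⇒  m ≥ 249.110  ⇒  m = 250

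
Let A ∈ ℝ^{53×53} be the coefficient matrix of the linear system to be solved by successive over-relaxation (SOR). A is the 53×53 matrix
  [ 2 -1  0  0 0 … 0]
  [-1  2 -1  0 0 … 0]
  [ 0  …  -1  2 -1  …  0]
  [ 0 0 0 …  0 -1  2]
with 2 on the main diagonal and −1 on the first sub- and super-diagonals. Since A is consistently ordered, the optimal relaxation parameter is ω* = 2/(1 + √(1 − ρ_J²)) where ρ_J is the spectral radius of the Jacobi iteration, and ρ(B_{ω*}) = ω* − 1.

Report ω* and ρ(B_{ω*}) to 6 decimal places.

ρ_J = max_k |cos(kπ/54)| = cos(π/54) = 0.998308
√(1−ρ_J²) simplifies to sin(π/54) = 0.0581448.
Then 2/(1+√(1−ρ_J²)) = 2/(1+0.0581448); ω* = 2/1.0581448 = 1.890100.
and ρ(B_{ω*}) = 1.890100 − 1 = 0.890100.

ω* = 1.890100, ρ_SOR = 0.890100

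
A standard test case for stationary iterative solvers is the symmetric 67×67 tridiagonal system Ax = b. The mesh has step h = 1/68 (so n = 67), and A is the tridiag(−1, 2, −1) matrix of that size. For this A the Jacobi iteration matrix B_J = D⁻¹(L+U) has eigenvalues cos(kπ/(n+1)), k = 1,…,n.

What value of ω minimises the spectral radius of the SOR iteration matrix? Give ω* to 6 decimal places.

ω* = 1.911711

ρ_J = max_k |cos(kπ/68)| = cos(π/68) = 0.998933
√(1−ρ_J²) simplifies to sin(π/68) = 0.0461835.
Young: ω* = 2/(1+√(1−ρ_J²)) = 2/(1+0.0461835) = 2/1.0461835 = 1.911711.
ρ_SOR = ω* − 1 = 1.911711 − 1 = 0.911711.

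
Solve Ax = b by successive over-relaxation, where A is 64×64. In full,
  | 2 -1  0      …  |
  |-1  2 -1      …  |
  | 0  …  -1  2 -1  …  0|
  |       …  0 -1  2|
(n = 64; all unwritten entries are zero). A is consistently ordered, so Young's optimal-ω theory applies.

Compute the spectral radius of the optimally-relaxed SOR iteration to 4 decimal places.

ρ_SOR = 0.9078

½·tridiag(1,0,1) at n=64: λ_k = cos(kπ/65); max |λ| at k=1 ⇒ ρ_J = cos(π/65) ≈ 0.9988.
1 − cos²(π/65) = sin²(π/65) ⇒ √(1−ρ_J²) = sin(π/65) = 0.04831.
ω* = 2 / (1 + 0.04831) = 2 / 1.04831 ≈ 1.9078.
ρ_SOR = ω* − 1 ≈ 0.9078.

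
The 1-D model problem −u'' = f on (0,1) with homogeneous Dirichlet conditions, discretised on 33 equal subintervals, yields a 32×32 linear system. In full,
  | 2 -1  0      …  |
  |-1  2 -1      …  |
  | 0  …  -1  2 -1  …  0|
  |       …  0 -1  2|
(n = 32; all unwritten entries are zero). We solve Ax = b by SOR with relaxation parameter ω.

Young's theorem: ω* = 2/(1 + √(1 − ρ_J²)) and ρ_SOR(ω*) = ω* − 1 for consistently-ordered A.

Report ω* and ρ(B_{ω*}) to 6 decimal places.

[ρ_J] n=32: ρ(B_J) = cos(π/(n+1)) = cos(π/33) = 0.995472.
√(1 − cos²(π/33)) = sin(π/33) ≈ 0.0950560.
[ω*] 2 ÷ (1 + 0.0950560) = 2 ÷ 1.0950560 = 1.826391.
At ω = 1.826391 every |λ(B_ω)| = ω−1, so ρ_SOR = 0.826391.

ω* = 1.826391, ρ_SOR = 0.826391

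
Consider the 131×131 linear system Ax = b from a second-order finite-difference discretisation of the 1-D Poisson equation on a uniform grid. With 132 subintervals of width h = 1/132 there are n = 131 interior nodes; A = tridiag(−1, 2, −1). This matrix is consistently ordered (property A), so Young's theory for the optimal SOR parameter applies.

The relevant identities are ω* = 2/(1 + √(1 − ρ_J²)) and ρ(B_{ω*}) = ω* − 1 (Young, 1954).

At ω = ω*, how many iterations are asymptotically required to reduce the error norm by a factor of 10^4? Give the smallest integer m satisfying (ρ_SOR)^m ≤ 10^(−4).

m = 194

ρ_J = max_k |cos(kπ/132)| = cos(π/132) = 0.9997168
√(1−ρ_J²) simplifies to sin(π/132) = 0.0237977.
So ω* = 2/1.0237977 = 1.9535109 (Young).
and ρ(B_{ω*}) = 1.9535109 − 1 = 0.9535109.
For 4 digits: m = 4·ln10 / (−ln 0.9535109) = 9.21034/0.0476044 = 193.477; round up → m = 194.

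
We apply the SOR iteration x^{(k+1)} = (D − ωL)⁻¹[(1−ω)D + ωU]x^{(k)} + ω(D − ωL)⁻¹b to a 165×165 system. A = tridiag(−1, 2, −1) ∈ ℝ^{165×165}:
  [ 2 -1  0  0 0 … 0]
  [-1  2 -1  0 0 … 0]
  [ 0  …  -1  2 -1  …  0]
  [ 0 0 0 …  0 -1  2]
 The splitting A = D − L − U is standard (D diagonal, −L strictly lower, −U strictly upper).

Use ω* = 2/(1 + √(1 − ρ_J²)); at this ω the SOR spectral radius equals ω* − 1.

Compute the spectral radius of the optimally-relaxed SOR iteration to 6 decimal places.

ρ_SOR = 0.962855

½·tridiag(1,0,1) at n=165: λ_k = cos(kπ/166); max |λ| at k=1 ⇒ ρ_J = cos(π/166) ≈ 0.999821.
√(1−ρ_J²) simplifies to sin(π/166) = 0.0189241.
ω* = 2 / (1 + 0.0189241) = 2 / 1.0189241 ≈ 1.962855.
Hence ρ(B_{ω*}) = 1.962855 − 1 = 0.962855.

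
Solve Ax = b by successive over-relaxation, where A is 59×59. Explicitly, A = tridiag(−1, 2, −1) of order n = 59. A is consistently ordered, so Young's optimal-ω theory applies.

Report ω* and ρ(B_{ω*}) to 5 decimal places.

ω* = 1.90053, ρ_SOR = 0.90053

n=59: λ(B_J) = 1 − λ(A)/2 = cos(kπ/60); k=1 gives ρ_J = 0.99863.
1 − cos²(π/60) = sin²(π/60) ⇒ √(1−ρ_J²) = sin(π/60) = 0.052336.
ω* = 2/(1 + 0.052336) = 2/1.052336 = 1.90053.
ρ(B_{ω*}) = ω*−1 = 0.90053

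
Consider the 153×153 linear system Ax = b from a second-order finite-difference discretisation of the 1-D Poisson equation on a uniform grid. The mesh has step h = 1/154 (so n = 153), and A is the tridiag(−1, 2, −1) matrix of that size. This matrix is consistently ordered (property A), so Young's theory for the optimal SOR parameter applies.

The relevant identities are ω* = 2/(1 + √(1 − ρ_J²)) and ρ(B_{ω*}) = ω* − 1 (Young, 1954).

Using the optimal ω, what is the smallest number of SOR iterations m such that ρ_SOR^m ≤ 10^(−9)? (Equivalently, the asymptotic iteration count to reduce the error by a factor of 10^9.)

m = 508

[ρ_J] n=153: ρ(B_J) = cos(π/(n+1)) = cos(π/154) = 0.9997919.
√(1−ρ_J²) = |sin(π/154)| = 0.0203985
ω* = 2/(1 + 0.0203985) = 2/1.0203985 = 1.9600186.
ρ_SOR = ω* − 1 = 1.9600186 − 1 = 0.9600186.
For 9 digits: m = 9·ln10 / (−ln 0.9600186) = 20.7233/0.0408026 = 507.892; round up → m = 508.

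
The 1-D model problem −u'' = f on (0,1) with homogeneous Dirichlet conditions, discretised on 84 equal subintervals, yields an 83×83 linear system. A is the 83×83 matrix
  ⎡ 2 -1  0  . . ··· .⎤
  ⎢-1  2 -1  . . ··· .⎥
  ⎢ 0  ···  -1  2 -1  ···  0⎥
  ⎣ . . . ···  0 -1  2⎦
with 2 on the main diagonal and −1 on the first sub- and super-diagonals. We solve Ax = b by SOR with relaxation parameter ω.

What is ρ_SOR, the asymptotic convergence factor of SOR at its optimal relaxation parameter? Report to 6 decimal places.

With n=83, ρ(Jacobi) = cos(π/84) = 0.999301.
√(1−ρ_J²) simplifies to sin(π/84) = 0.0373912.
So ω* = 2/1.0373912 = 1.927913 (Young).
ρ(B_{ω*}) = ω*−1 = 0.927913

ρ_SOR = 0.927913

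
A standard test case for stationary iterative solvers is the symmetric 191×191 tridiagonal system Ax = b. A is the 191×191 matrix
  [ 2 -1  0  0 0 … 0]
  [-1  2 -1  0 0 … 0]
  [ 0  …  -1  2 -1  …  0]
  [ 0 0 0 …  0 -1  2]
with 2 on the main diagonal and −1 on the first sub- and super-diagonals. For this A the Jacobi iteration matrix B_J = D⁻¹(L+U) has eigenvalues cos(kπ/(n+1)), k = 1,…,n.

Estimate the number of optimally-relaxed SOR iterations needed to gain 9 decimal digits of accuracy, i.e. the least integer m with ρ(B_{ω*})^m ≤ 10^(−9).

½·tridiag(1,0,1) at n=191: λ_k = cos(kπ/192); max |λ| at k=1 ⇒ ρ_J = cos(π/192) ≈ 0.9998661.
√(1−ρ_J²) = |sin(π/192)| = 0.0163617
So ω* = 2/1.0163617 = 1.9678034 (Young).
ρ_SOR = ω* − 1 = 1.9678034 − 1 = 0.9678034.
m ≥ 9·ln10 / (−ln 0.9678034) = 633.231; smallest integer m = 634.

m = 634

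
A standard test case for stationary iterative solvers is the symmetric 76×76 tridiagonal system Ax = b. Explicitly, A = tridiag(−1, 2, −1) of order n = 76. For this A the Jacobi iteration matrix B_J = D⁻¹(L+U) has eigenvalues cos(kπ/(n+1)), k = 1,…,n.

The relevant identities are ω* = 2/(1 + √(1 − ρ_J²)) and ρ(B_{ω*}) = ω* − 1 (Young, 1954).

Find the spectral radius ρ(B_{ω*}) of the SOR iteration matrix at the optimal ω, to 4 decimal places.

With n=76, ρ(Jacobi) = cos(π/77) = 0.9992.
root = sin(π/77) = 0.04079  (since 1−cos² = sin²).
So ω* = 2/1.04079 = 1.9216 (Young).
and ρ(B_{ω*}) = 1.9216 − 1 = 0.9216.

ρ_SOR = 0.9216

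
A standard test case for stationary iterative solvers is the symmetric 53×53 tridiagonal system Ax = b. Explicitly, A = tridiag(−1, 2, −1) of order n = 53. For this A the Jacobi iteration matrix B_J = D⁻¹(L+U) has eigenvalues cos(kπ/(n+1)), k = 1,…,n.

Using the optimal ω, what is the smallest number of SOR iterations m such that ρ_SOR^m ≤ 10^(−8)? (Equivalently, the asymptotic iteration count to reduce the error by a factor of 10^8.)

m = 159

½·tridiag(1,0,1) at n=53: λ_k = cos(kπ/54); max |λ| at k=1 ⇒ ρ_J = cos(π/54) ≈ 0.9983082.
root = sin(π/54) = 0.0581448  (since 1−cos² = sin²).
[ω*] 2 ÷ (1 + 0.0581448) = 2 ÷ 1.0581448 = 1.8901005.
ρ(B_{ω*}) = ω*−1 = 0.8901005
Need (0.8901005)^m ≤ 10^(−8): m ≥ 8·ln10/|ln 0.8901005| = 18.4207/0.116421 = 158.225 ⇒ m = 159.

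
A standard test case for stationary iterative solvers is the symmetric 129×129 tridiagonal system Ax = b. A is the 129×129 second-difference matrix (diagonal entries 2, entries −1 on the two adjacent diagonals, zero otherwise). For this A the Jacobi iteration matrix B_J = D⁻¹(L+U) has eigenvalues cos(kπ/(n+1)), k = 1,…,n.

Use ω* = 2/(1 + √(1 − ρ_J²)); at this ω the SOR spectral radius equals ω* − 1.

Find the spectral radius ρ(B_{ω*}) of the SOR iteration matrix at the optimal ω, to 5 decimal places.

ρ_SOR = 0.95281

[ρ_J] n=129: ρ(B_J) = cos(π/(n+1)) = cos(π/130) = 0.99971.
1 − cos²(π/130) = sin²(π/130) ⇒ √(1−ρ_J²) = sin(π/130) = 0.024164.
ω* = 2 / (1 + 0.024164) = 2 / 1.024164 ≈ 1.95281.
ρ_SOR = ω* − 1 ≈ 0.95281.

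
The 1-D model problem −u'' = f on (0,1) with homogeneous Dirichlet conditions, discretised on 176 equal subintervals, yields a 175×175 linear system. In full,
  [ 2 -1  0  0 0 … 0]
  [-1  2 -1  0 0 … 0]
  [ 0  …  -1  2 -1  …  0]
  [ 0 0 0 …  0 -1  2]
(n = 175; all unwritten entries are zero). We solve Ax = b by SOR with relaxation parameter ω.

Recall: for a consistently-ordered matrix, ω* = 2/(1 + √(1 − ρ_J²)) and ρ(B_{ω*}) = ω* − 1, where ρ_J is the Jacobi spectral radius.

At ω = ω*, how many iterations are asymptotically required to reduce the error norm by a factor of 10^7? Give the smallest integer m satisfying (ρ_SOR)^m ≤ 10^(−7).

[ρ_J] n=175: ρ(B_J) = cos(π/(n+1)) = cos(π/176) = 0.9998407.
√(1−ρ_J²) = |sin(π/176)| = 0.0178490
Then 2/(1+√(1−ρ_J²)) = 2/(1+0.0178490); ω* = 2/1.0178490 = 1.9649280.
ρ_SOR = ω* − 1 ≈ 0.9649280.
Need (0.9649280)^m ≤ 10^(−7): m ≥ 7·ln10/|ln 0.9649280| = 16.1181/0.0357018 = 451.465 ⇒ m = 452.

m = 452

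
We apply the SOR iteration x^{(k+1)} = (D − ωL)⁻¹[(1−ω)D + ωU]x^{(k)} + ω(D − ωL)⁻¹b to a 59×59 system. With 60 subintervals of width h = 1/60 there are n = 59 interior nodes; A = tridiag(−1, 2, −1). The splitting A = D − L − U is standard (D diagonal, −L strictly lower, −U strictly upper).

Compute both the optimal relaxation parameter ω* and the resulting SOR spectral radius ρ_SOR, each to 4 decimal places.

ω* = 1.9005, ρ_SOR = 0.9005

½·tridiag(1,0,1) at n=59: λ_k = cos(kπ/60); max |λ| at k=1 ⇒ ρ_J = cos(π/60) ≈ 0.9986.
root = sin(π/60) = 0.05234  (since 1−cos² = sin²).
[ω*] 2 ÷ (1 + 0.05234) = 2 ÷ 1.05234 = 1.9005.
ρ(B_{ω*}) = ω*−1 = 0.9005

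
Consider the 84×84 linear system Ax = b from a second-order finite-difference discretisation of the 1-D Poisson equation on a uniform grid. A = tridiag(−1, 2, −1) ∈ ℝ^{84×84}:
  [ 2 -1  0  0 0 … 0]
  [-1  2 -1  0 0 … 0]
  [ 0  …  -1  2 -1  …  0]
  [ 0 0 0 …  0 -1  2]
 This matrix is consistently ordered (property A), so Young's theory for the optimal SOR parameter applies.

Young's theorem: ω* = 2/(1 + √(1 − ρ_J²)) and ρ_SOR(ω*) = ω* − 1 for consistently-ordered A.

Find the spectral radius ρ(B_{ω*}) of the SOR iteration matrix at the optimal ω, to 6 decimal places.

spectrum of D⁻¹(L+U) = {cos(kπ/85) : 1≤k≤84}; ρ_J = cos(π/85) = 0.999317.
√(1−ρ_J²) = |sin(π/85)| = 0.0369515
[ω*] 2 ÷ (1 + 0.0369515) = 2 ÷ 1.0369515 = 1.928731.
At ω = 1.928731 every |λ(B_ω)| = ω−1, so ρ_SOR = 0.928731.

ρ_SOR = 0.928731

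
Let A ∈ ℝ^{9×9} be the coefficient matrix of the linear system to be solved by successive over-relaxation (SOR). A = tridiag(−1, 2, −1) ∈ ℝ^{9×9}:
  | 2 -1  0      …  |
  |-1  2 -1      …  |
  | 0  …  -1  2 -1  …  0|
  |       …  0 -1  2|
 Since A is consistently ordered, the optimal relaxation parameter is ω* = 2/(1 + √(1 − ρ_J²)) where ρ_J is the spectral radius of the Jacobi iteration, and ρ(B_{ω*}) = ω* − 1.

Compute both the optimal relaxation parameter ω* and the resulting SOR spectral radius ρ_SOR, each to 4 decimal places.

spectrum of D⁻¹(L+U) = {cos(kπ/10) : 1≤k≤9}; ρ_J = cos(π/10) = 0.9511.
√(1−ρ_J²) = |sin(π/10)| = 0.30902
Then 2/(1+√(1−ρ_J²)) = 2/(1+0.30902); ω* = 2/1.30902 = 1.5279.
ρ(B_{ω*}) = ω*−1 = 0.5279

ω* = 1.5279, ρ_SOR = 0.5279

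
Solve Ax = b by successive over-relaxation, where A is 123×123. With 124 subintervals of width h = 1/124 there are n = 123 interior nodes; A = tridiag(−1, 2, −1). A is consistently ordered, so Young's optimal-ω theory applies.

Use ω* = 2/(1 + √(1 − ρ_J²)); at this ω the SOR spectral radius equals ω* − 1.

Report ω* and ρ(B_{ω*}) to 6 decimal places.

½·tridiag(1,0,1) at n=123: λ_k = cos(kπ/124); max |λ| at k=1 ⇒ ρ_J = cos(π/124) ≈ 0.999679.
√(1−ρ_J²) = |sin(π/124)| = 0.0253327
ω* = 2/(1+0.0253327) = 1.950586
Hence ρ(B_{ω*}) = 1.950586 − 1 = 0.950586.

ω* = 1.950586, ρ_SOR = 0.950586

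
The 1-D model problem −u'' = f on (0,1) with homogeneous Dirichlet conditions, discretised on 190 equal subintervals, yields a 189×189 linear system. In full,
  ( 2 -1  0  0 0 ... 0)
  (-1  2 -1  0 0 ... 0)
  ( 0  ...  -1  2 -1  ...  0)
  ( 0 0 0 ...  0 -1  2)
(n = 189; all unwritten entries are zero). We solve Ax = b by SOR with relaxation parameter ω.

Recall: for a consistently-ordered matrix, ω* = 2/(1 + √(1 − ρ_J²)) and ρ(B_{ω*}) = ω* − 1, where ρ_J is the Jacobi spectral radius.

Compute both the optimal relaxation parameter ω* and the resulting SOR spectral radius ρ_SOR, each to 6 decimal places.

ω* = 1.967470, ρ_SOR = 0.967470

spectrum of D⁻¹(L+U) = {cos(kπ/190) : 1≤k≤189}; ρ_J = cos(π/190) = 0.999863.
1 − cos²(π/190) = sin²(π/190) ⇒ √(1−ρ_J²) = sin(π/190) = 0.0165339.
Then 2/(1+√(1−ρ_J²)) = 2/(1+0.0165339); ω* = 2/1.0165339 = 1.967470.
and ρ(B_{ω*}) = 1.967470 − 1 = 0.967470.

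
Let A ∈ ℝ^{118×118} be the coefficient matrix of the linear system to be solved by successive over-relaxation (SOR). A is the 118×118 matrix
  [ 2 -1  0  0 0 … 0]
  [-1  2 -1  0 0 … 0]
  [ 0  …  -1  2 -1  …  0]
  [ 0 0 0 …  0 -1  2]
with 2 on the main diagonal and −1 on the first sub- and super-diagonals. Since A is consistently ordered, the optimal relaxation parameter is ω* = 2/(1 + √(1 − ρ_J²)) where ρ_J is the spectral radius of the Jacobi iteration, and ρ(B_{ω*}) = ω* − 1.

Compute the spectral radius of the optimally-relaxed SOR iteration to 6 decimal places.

ρ_SOR = 0.948564

ρ_J = max_k |cos(kπ/119)| = cos(π/119) = 0.999652
root = sin(π/119) = 0.0263969  (since 1−cos² = sin²).
Then 2/(1+√(1−ρ_J²)) = 2/(1+0.0263969); ω* = 2/1.0263969 = 1.948564.
ρ(B_{ω*}) = ω*−1 = 0.948564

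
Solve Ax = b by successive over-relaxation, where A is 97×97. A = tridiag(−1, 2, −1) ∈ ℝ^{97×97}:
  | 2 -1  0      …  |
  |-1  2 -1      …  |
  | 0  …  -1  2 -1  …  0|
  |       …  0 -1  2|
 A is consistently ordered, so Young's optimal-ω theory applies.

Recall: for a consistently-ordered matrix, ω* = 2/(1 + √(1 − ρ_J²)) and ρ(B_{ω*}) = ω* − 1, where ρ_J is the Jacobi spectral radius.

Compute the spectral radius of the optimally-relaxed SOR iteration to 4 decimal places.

ρ_SOR = 0.9379

½·tridiag(1,0,1) at n=97: λ_k = cos(kπ/98); max |λ| at k=1 ⇒ ρ_J = cos(π/98) ≈ 0.9995.
√(1 − cos²(π/98)) = sin(π/98) ≈ 0.03205.
ω* = 2/(1+0.03205) = 1.9379
and ρ(B_{ω*}) = 1.9379 − 1 = 0.9379.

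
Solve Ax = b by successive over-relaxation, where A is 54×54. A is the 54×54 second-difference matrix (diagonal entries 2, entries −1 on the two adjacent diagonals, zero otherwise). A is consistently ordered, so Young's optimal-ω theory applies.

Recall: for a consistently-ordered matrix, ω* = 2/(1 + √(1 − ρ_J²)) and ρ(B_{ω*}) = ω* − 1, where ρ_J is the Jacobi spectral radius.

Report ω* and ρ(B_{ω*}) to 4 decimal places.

ω* = 1.8920, ρ_SOR = 0.8920

With n=54, ρ(Jacobi) = cos(π/55) = 0.9984.
√(1 − cos²(π/55)) = sin(π/55) ≈ 0.05709.
[ω*] 2 ÷ (1 + 0.05709) = 2 ÷ 1.05709 = 1.8920.
At ω = 1.8920 every |λ(B_ω)| = ω−1, so ρ_SOR = 0.8920.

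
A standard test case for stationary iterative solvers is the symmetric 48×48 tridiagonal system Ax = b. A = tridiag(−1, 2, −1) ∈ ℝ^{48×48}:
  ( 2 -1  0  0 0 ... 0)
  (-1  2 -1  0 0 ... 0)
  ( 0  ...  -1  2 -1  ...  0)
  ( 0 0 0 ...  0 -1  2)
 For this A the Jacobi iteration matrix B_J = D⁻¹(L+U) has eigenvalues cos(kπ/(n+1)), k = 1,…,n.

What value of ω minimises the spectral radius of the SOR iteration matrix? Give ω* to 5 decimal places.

ω* = 1.87958

[ρ_J] n=48: ρ(B_J) = cos(π/(n+1)) = cos(π/49) = 0.99795.
√(1 − cos²(π/49)) = sin(π/49) ≈ 0.064070.
ω* = 2 / (1 + 0.064070) = 2 / 1.064070 ≈ 1.87958.
[ρ_SOR] ω* − 1 = 0.87958.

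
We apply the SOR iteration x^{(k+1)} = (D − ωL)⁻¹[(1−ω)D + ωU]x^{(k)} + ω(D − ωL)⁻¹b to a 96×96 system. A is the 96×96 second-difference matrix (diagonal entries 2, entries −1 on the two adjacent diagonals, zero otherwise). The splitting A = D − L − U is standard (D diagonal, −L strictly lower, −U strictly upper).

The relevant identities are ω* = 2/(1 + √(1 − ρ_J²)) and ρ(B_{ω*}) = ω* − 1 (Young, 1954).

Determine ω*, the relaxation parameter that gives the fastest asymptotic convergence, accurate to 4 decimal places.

ω* = 1.9373

n=96: λ(B_J) = 1 − λ(A)/2 = cos(kπ/97); k=1 gives ρ_J = 0.9995.
√(1−ρ_J²) = |sin(π/97)| = 0.03238
ω* = 2/(1+0.03238) = 1.9373
Hence ρ(B_{ω*}) = 1.9373 − 1 = 0.9373.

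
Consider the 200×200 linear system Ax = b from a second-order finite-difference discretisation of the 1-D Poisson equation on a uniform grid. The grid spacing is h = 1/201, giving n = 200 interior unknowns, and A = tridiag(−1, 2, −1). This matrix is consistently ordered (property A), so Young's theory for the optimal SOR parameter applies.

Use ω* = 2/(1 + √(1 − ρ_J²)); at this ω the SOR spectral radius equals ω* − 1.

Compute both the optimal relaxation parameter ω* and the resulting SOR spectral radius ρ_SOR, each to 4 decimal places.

ω* = 1.9692, ρ_SOR = 0.9692

[ρ_J] n=200: ρ(B_J) = cos(π/(n+1)) = cos(π/201) = 0.9999.
√(1 − cos²(π/201)) = sin(π/201) ≈ 0.01563.
Young: ω* = 2/(1+√(1−ρ_J²)) = 2/(1+0.01563) = 2/1.01563 = 1.9692.
ρ_SOR = ω* − 1 = 1.9692 − 1 = 0.9692.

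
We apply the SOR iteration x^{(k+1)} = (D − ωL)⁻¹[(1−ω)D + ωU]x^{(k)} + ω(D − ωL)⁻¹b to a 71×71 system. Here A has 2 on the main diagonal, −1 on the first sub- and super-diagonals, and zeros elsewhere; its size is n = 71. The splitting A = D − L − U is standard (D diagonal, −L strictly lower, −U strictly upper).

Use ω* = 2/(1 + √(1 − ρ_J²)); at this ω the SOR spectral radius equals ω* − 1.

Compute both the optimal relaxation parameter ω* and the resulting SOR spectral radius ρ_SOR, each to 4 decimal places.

ω* = 1.9164, ρ_SOR = 0.9164

B_J for the 71×71 system has eigenvalues cos(kπ/72); ρ_J = cos(π/72) = 0.9990.
root = sin(π/72) = 0.04362  (since 1−cos² = sin²).
[ω*] 2 ÷ (1 + 0.04362) = 2 ÷ 1.04362 = 1.9164.
ρ_SOR = ω* − 1 ≈ 0.9164.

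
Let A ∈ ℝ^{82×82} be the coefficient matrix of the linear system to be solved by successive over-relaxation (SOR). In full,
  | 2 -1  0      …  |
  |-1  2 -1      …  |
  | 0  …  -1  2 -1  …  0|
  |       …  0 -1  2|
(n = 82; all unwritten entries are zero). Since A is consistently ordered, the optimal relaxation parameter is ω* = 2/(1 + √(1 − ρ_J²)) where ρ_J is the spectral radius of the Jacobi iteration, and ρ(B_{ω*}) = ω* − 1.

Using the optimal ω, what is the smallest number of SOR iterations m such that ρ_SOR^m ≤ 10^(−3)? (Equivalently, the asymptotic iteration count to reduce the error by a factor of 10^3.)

m = 92

½·tridiag(1,0,1) at n=82: λ_k = cos(kπ/83); max |λ| at k=1 ⇒ ρ_J = cos(π/83) ≈ 0.9992838.
√(1−ρ_J²) = |sin(π/83)| = 0.0378415
ω* = 2/(1 + 0.0378415) = 2/1.0378415 = 1.9270765.
ρ_SOR = ω* − 1 = 1.9270765 − 1 = 0.9270765.
(0.9270765)^m ≤ 10^{−3}  ⇒  m·ln(0.9270765) ≤ −3·ln10  ⇒  m ≥ 91.229  ⇒  m = 92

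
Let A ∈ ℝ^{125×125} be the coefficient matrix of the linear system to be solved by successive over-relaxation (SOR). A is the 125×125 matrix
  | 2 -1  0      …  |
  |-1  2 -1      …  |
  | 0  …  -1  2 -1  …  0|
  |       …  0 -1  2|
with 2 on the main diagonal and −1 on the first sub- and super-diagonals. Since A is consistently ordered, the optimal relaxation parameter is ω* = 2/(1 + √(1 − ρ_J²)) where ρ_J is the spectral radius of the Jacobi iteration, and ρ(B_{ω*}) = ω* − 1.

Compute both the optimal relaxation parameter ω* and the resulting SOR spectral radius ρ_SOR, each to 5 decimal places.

ω* = 1.95135, ρ_SOR = 0.95135

n=125: λ(B_J) = 1 − λ(A)/2 = cos(kπ/126); k=1 gives ρ_J = 0.99969.
√(1−ρ_J²) simplifies to sin(π/126) = 0.024931.
ω* = 2/(1+0.024931) = 1.95135
At ω = 1.95135 every |λ(B_ω)| = ω−1, so ρ_SOR = 0.95135.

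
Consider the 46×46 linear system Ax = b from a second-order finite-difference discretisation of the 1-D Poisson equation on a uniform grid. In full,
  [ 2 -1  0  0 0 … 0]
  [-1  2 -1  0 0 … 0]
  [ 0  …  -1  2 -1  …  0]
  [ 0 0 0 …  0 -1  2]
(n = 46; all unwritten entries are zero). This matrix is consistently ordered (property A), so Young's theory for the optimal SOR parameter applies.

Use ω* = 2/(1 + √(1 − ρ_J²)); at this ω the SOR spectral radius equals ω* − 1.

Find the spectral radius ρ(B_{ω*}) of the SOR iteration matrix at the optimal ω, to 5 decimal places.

ρ_SOR = 0.87478

½·tridiag(1,0,1) at n=46: λ_k = cos(kπ/47); max |λ| at k=1 ⇒ ρ_J = cos(π/47) ≈ 0.99777.
root = sin(π/47) = 0.066793  (since 1−cos² = sin²).
[ω*] 2 ÷ (1 + 0.066793) = 2 ÷ 1.066793 = 1.87478.
[ρ_SOR] ω* − 1 = 0.87478.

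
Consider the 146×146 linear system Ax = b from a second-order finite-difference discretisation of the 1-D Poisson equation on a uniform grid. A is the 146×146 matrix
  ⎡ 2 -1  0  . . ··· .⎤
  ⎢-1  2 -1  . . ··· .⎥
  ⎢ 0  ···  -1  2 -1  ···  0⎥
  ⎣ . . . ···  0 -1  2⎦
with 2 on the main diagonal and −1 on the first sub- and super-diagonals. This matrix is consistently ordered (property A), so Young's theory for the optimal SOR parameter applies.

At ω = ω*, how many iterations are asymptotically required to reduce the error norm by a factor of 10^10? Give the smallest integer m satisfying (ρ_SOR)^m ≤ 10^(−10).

m = 539

½·tridiag(1,0,1) at n=146: λ_k = cos(kπ/147); max |λ| at k=1 ⇒ ρ_J = cos(π/147) ≈ 0.9997716.
1 − cos²(π/147) = sin²(π/147) ⇒ √(1−ρ_J²) = sin(π/147) = 0.0213698.
ω* = 2/(1+0.0213698) = 1.9581546
ρ_SOR = ω* − 1 = 1.9581546 − 1 = 0.9581546.
Need (0.9581546)^m ≤ 10^(−10): m ≥ 10·ln10/|ln 0.9581546| = 23.0259/0.0427461 = 538.667 ⇒ m = 539.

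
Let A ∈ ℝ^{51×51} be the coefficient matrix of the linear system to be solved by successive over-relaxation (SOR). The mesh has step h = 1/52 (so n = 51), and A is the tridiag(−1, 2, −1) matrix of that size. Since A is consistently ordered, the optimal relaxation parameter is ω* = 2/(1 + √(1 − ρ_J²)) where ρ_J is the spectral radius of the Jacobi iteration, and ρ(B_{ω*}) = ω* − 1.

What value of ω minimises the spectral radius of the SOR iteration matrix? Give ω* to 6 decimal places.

ω* = 1.886119

[ρ_J] n=51: ρ(B_J) = cos(π/(n+1)) = cos(π/52) = 0.998176.
√(1−ρ_J²) simplifies to sin(π/52) = 0.0603785.
[ω*] 2 ÷ (1 + 0.0603785) = 2 ÷ 1.0603785 = 1.886119.
ρ(B_{ω*}) = ω*−1 = 0.886119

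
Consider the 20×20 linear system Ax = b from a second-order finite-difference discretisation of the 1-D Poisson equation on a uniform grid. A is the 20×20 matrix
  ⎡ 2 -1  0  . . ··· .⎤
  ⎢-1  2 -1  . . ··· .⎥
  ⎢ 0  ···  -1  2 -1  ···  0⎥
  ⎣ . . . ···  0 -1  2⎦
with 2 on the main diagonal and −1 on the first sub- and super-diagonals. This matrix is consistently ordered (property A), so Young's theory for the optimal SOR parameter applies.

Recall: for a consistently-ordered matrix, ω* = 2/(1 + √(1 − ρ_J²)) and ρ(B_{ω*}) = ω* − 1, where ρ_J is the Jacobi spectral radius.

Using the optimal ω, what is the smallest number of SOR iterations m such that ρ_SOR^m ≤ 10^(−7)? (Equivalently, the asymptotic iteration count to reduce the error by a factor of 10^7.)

m = 54

[ρ_J] n=20: ρ(B_J) = cos(π/(n+1)) = cos(π/21) = 0.9888308.
√(1−ρ_J²) simplifies to sin(π/21) = 0.1490423.
ω* = 2/(1 + 0.1490423) = 2/1.1490423 = 1.7405800.
ρ_SOR = ω* − 1 ≈ 0.7405800.
m ≥ 7·ln10 / (−ln 0.7405800) = 53.669; smallest integer m = 54.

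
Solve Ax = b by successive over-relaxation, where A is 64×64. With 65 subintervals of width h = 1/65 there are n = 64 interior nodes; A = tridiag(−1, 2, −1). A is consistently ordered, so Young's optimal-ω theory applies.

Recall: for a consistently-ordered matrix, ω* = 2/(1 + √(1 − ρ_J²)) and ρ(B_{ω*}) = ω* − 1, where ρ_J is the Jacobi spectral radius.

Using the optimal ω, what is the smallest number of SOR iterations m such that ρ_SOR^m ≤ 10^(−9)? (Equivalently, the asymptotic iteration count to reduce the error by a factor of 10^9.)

m = 215

ρ_J = max_k |cos(kπ/65)| = cos(π/65) = 0.9988322
1 − cos²(π/65) = sin²(π/65) ⇒ √(1−ρ_J²) = sin(π/65) = 0.0483134.
ω* = 2/(1 + 0.0483134) = 2/1.0483134 = 1.9078264.
At ω = 1.9078264 every |λ(B_ω)| = ω−1, so ρ_SOR = 0.9078264.
Need (0.9078264)^m ≤ 10^(−9): m ≥ 9·ln10/|ln 0.9078264| = 20.7233/0.0967021 = 214.300 ⇒ m = 215.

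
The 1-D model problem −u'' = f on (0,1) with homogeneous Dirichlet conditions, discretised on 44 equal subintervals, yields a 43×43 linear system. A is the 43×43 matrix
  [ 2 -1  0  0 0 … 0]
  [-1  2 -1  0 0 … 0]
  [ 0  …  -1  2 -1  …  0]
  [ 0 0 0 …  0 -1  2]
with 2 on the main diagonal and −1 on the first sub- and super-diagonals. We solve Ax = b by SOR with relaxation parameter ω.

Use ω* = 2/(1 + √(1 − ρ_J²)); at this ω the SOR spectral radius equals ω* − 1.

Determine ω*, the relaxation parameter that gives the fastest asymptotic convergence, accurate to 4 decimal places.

ω* = 1.8668

spectrum of D⁻¹(L+U) = {cos(kπ/44) : 1≤k≤43}; ρ_J = cos(π/44) = 0.9975.
√(1−ρ_J²) simplifies to sin(π/44) = 0.07134.
ω* = 2 / (1 + 0.07134) = 2 / 1.07134 ≈ 1.8668.
and ρ(B_{ω*}) = 1.8668 − 1 = 0.8668.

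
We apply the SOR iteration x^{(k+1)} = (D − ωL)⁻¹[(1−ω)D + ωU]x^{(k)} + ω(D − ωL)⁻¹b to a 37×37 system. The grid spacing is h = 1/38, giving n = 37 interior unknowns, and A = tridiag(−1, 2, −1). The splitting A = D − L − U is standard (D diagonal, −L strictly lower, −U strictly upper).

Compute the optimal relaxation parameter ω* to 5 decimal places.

ω* = 1.84744

spectrum of D⁻¹(L+U) = {cos(kπ/38) : 1≤k≤37}; ρ_J = cos(π/38) = 0.99658.
1 − cos²(π/38) = sin²(π/38) ⇒ √(1−ρ_J²) = sin(π/38) = 0.082579.
ω* = 2 / (1 + 0.082579) = 2 / 1.082579 ≈ 1.84744.
and ρ(B_{ω*}) = 1.84744 − 1 = 0.84744.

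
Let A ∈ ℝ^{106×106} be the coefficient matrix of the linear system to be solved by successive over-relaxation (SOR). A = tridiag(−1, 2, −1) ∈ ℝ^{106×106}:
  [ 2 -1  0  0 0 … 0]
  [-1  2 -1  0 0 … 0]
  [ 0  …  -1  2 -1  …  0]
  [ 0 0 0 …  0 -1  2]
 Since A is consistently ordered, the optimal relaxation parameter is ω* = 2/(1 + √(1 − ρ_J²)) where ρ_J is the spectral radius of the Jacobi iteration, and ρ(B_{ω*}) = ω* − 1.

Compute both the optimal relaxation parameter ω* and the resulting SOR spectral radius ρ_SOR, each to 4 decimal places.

ω* = 1.9430, ρ_SOR = 0.9430

B_J for the 106×106 system has eigenvalues cos(kπ/107); ρ_J = cos(π/107) = 0.9996.
root = sin(π/107) = 0.02936  (since 1−cos² = sin²).
So ω* = 2/1.02936 = 1.9430 (Young).
Hence ρ(B_{ω*}) = 1.9430 − 1 = 0.9430.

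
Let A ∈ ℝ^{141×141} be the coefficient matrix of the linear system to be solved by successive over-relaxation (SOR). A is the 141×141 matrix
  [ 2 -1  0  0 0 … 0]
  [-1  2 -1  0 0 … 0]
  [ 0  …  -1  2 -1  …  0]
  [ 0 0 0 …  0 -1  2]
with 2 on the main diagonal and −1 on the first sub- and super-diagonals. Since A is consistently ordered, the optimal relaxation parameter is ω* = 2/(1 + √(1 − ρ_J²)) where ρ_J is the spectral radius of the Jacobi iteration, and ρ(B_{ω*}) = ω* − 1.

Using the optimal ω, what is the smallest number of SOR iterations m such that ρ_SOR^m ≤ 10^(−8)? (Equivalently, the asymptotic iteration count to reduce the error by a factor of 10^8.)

m = 417

spectrum of D⁻¹(L+U) = {cos(kπ/142) : 1≤k≤141}; ρ_J = cos(π/142) = 0.9997553.
√(1−ρ_J²) = |sin(π/142)| = 0.0221221
So ω* = 2/1.0221221 = 1.9567134 (Young).
Hence ρ(B_{ω*}) = 1.9567134 − 1 = 0.9567134.
ρ_SOR^m ≤ 10^(−8) ⇔ m ≥ 8·ln10/(−ln 0.9567134) = 18.4207/0.0442514 = 416.274; m = ⌈416.274⌉ = 417.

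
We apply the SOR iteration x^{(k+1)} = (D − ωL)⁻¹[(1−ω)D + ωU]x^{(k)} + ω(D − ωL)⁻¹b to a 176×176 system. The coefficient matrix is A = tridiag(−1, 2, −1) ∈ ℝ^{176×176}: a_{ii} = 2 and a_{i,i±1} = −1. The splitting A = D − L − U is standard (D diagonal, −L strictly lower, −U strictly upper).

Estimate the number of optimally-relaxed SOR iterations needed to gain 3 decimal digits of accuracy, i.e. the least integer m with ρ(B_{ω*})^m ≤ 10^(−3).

ρ_J = max_k |cos(kπ/177)| = cos(π/177) = 0.9998425
√(1−ρ_J²) simplifies to sin(π/177) = 0.0177482.
Young: ω* = 2/(1+√(1−ρ_J²)) = 2/(1+0.0177482) = 2/1.0177482 = 1.9651226.
and ρ(B_{ω*}) = 1.9651226 − 1 = 0.9651226.
Need (0.9651226)^m ≤ 10^(−3): m ≥ 3·ln10/|ln 0.9651226| = 6.90776/0.0355001 = 194.584 ⇒ m = 195.

m = 195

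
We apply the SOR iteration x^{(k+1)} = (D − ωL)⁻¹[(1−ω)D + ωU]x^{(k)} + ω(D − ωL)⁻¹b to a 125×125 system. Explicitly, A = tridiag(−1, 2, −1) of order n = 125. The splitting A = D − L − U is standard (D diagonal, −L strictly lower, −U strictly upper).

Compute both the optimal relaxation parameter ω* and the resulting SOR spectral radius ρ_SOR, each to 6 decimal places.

With n=125, ρ(Jacobi) = cos(π/126) = 0.999689.
√(1−ρ_J²) simplifies to sin(π/126) = 0.0249307.
Young: ω* = 2/(1+√(1−ρ_J²)) = 2/(1+0.0249307) = 2/1.0249307 = 1.951351.
ρ(B_{ω*}) = ω*−1 = 0.951351

ω* = 1.951351, ρ_SOR = 0.951351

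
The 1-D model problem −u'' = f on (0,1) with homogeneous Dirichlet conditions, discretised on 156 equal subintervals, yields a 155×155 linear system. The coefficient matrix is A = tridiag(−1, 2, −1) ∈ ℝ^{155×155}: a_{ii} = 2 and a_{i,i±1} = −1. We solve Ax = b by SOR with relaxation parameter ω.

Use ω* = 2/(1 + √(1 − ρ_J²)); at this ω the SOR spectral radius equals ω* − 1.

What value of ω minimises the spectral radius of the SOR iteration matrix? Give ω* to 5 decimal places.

ω* = 1.96052

spectrum of D⁻¹(L+U) = {cos(kπ/156) : 1≤k≤155}; ρ_J = cos(π/156) = 0.99980.
√(1−ρ_J²) = |sin(π/156)| = 0.020137
ω* = 2/(1 + 0.020137) = 2/1.020137 = 1.96052.
ρ_SOR = ω* − 1 ≈ 0.96052.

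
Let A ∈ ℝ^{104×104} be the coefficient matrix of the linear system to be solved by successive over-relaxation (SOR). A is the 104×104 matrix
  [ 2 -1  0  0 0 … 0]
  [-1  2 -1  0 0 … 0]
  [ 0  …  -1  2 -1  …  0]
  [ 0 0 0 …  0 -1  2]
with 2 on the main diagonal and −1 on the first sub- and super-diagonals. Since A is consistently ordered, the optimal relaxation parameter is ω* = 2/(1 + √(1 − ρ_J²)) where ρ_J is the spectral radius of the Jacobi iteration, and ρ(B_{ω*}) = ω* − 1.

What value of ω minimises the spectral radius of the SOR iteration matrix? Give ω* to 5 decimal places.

spectrum of D⁻¹(L+U) = {cos(kπ/105) : 1≤k≤104}; ρ_J = cos(π/105) = 0.99955.
1 − cos²(π/105) = sin²(π/105) ⇒ √(1−ρ_J²) = sin(π/105) = 0.029915.
Young: ω* = 2/(1+√(1−ρ_J²)) = 2/(1+0.029915) = 2/1.029915 = 1.94191.
and ρ(B_{ω*}) = 1.94191 − 1 = 0.94191.

ω* = 1.94191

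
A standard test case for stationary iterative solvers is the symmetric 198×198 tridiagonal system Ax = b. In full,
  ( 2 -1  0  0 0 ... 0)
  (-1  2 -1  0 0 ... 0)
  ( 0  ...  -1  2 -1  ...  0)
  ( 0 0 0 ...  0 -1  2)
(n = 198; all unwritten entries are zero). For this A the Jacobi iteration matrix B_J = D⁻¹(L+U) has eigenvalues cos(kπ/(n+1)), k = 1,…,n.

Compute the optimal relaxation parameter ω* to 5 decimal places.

½·tridiag(1,0,1) at n=198: λ_k = cos(kπ/199); max |λ| at k=1 ⇒ ρ_J = cos(π/199) ≈ 0.99988.
1 − cos²(π/199) = sin²(π/199) ⇒ √(1−ρ_J²) = sin(π/199) = 0.015786.
ω* = 2 / (1 + 0.015786) = 2 / 1.015786 ≈ 1.96892.
ρ_SOR = ω* − 1 = 1.96892 − 1 = 0.96892.

ω* = 1.96892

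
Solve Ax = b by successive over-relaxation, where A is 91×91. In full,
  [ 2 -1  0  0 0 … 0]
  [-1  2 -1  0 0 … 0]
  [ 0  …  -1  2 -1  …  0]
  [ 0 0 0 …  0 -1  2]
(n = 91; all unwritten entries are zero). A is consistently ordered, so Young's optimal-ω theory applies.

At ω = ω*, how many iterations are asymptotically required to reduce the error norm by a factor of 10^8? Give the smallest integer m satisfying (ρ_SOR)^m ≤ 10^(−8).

m = 270

n=91: λ(B_J) = 1 − λ(A)/2 = cos(kπ/92); k=1 gives ρ_J = 0.9994170.
√(1−ρ_J²) = |sin(π/92)| = 0.0341411
So ω* = 2/1.0341411 = 1.9339721 (Young).
[ρ_SOR] ω* − 1 = 0.9339721.
Need (0.9339721)^m ≤ 10^(−8): m ≥ 8·ln10/|ln 0.9339721| = 18.4207/0.0683087 = 269.668 ⇒ m = 270.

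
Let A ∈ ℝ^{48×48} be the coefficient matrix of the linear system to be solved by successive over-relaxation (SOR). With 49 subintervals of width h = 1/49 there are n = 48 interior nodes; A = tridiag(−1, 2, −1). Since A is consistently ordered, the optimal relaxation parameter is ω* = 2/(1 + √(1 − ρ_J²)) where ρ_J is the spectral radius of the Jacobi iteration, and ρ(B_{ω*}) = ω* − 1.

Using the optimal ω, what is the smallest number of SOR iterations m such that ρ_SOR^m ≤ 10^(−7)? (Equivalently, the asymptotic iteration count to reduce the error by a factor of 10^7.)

½·tridiag(1,0,1) at n=48: λ_k = cos(kπ/49); max |λ| at k=1 ⇒ ρ_J = cos(π/49) ≈ 0.9979454.
1 − cos²(π/49) = sin²(π/49) ⇒ √(1−ρ_J²) = sin(π/49) = 0.0640702.
Then 2/(1+√(1−ρ_J²)) = 2/(1+0.0640702); ω* = 2/1.0640702 = 1.8795752.
ρ(B_{ω*}) = ω*−1 = 0.8795752
Need (0.8795752)^m ≤ 10^(−7): m ≥ 7·ln10/|ln 0.8795752| = 16.1181/0.128316 = 125.613 ⇒ m = 126.

m = 126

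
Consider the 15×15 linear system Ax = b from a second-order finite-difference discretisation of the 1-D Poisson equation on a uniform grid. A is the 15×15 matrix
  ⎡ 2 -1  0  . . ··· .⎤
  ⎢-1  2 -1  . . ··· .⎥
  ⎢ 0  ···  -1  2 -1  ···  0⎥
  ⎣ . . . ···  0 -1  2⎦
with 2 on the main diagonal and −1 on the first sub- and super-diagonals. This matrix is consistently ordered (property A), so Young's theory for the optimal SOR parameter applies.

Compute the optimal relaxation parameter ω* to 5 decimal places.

spectrum of D⁻¹(L+U) = {cos(kπ/16) : 1≤k≤15}; ρ_J = cos(π/16) = 0.98079.
√(1−ρ_J²) simplifies to sin(π/16) = 0.195090.
ω* = 2/(1 + 0.195090) = 2/1.195090 = 1.67351.
ρ(B_{ω*}) = ω*−1 = 0.67351

ω* = 1.67351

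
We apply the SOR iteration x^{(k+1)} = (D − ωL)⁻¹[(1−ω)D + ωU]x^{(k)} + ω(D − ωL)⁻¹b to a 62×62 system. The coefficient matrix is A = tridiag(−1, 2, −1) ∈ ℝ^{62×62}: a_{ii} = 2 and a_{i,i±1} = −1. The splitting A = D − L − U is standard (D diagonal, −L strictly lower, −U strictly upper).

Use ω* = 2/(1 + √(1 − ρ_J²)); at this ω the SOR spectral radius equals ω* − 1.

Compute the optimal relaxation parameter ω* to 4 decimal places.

B_J for the 62×62 system has eigenvalues cos(kπ/63); ρ_J = cos(π/63) = 0.9988.
root = sin(π/63) = 0.04985  (since 1−cos² = sin²).
Young: ω* = 2/(1+√(1−ρ_J²)) = 2/(1+0.04985) = 2/1.04985 = 1.9050.
ρ(B_{ω*}) = ω*−1 = 0.9050

ω* = 1.9050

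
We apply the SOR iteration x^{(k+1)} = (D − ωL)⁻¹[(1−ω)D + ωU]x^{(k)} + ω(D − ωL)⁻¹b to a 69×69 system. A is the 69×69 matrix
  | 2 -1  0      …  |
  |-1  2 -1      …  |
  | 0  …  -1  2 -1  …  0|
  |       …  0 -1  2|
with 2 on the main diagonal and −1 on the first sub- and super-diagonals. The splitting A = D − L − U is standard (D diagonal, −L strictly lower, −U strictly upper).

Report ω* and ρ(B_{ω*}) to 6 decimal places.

B_J for the 69×69 system has eigenvalues cos(kπ/70); ρ_J = cos(π/70) = 0.998993.
1 − cos²(π/70) = sin²(π/70) ⇒ √(1−ρ_J²) = sin(π/70) = 0.0448648.
[ω*] 2 ÷ (1 + 0.0448648) = 2 ÷ 1.0448648 = 1.914123.
[ρ_SOR] ω* − 1 = 0.914123.

ω* = 1.914123, ρ_SOR = 0.914123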